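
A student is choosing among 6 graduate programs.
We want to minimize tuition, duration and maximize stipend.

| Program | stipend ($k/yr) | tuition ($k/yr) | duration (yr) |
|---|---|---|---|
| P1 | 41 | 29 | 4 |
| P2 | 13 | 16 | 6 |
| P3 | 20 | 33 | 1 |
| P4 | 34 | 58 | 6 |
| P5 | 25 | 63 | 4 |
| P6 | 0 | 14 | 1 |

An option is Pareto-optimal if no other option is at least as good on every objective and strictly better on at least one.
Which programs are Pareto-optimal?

P1, P2, P3, P6

P1: not dominated (best stipend).
P2: not dominated.
P3: not dominated.
P4: dominated by P1 (stipend 41≥34, tuition 29≤58, duration 4≤6).
P5: dominated by P1 (stipend 41≥25, tuition 29≤63, duration 4≤4).
P6: not dominated (best tuition).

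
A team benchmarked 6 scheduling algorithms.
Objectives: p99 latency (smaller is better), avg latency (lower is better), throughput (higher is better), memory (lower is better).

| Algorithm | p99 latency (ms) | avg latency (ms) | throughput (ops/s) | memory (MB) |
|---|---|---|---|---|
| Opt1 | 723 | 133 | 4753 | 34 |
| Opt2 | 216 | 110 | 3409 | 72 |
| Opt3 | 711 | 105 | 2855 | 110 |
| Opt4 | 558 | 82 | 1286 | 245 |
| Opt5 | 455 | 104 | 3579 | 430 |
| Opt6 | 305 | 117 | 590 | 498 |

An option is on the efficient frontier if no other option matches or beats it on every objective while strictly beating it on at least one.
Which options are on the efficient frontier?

Opt1, Opt2, Opt3, Opt4, Opt5

Opt1: not dominated (best throughput).
Opt2: not dominated (best p99 latency).
Opt3: not dominated.
Opt4: not dominated (best avg latency).
Opt5: not dominated.
Opt6: dominated by Opt2 (p99 latency 216≤305, avg latency 110≤117, throughput 3409≥590, memory 72≤498).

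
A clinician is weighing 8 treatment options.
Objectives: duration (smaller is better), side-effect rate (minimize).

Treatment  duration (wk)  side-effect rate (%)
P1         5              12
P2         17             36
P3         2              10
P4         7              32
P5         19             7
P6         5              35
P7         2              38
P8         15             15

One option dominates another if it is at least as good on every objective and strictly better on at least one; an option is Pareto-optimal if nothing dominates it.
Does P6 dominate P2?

P6 vs P2: duration 5≤17, side-effect rate 35≤36 — P6 is at least as good on every objective with at least one strict improvement.

Yes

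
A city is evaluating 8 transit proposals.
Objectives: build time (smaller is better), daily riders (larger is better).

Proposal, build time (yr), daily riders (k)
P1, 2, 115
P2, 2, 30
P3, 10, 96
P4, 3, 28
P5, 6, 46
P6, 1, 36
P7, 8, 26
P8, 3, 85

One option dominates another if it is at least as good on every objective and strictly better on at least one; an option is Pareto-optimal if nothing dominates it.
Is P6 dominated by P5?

P5 vs P6: P5 is worse on build time (6 vs 1), so it does not dominate P6.

No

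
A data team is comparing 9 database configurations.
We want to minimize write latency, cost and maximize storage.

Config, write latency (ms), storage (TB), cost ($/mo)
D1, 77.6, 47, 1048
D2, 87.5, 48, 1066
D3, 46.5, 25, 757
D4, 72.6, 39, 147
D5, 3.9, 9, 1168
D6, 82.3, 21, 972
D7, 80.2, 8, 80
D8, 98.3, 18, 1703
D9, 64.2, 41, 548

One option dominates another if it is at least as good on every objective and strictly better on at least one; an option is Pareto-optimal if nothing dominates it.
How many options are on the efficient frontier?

D1: not dominated.
D2: not dominated (best storage).
D3: not dominated.
D4: not dominated.
D5: not dominated (best write latency).
D6: dominated by D3 (write latency 46.5≤82.3, storage 25≥21, cost 757≤972).
D7: not dominated (best cost).
D8: dominated by D1 (write latency 77.6≤98.3, storage 47≥18, cost 1048≤1703).
D9: not dominated.
Pareto-optimal: D1, D2, D3, D4, D5, D7, D9 → 7.

7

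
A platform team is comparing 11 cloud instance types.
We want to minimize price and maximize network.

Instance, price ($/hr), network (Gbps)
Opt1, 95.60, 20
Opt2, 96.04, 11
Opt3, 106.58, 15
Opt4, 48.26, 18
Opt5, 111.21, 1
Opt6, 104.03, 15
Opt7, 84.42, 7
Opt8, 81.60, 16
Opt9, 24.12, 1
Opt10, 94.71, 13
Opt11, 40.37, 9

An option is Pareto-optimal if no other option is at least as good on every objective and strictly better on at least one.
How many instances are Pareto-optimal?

Opt1: not dominated (best network).
Opt2: dominated by Opt1 (price 95.60≤96.04, network 20≥11).
Opt3: dominated by Opt1 (price 95.60≤106.58, network 20≥15).
Opt4: not dominated.
Opt5: dominated by Opt1 (price 95.60≤111.21, network 20≥1).
Opt6: dominated by Opt1 (price 95.60≤104.03, network 20≥15).
Opt7: dominated by Opt4 (price 48.26≤84.42, network 18≥7).
Opt8: dominated by Opt4 (price 48.26≤81.60, network 18≥16).
Opt9: not dominated (best price).
Opt10: dominated by Opt4 (price 48.26≤94.71, network 18≥13).
Opt11: not dominated.
Pareto-optimal: Opt1, Opt4, Opt9, Opt11 → 4.

4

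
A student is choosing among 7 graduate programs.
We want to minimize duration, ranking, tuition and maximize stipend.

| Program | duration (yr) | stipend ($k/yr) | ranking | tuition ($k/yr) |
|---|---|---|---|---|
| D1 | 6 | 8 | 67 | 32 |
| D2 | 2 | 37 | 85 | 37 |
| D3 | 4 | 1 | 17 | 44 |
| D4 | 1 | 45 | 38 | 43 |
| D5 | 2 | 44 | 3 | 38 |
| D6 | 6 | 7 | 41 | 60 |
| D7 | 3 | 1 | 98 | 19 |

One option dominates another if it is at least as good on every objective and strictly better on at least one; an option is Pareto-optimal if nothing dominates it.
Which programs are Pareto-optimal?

D1: not dominated.
D2: not dominated.
D3: dominated by D5 (duration 2≤4, stipend 44≥1, ranking 3≤17, tuition 38≤44).
D4: not dominated (best duration).
D5: not dominated (best ranking).
D6: dominated by D4 (duration 1≤6, stipend 45≥7, ranking 38≤41, tuition 43≤60).
D7: not dominated (best tuition).

D1, D2, D4, D5, D7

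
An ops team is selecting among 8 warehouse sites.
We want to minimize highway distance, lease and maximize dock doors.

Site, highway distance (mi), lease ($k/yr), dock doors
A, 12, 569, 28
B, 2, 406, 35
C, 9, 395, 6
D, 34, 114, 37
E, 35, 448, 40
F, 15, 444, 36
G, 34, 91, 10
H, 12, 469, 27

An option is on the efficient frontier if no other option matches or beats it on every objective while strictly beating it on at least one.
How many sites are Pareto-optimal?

6

A: dominated by B (highway distance 2≤12, lease 406≤569, dock doors 35≥28).
B: not dominated (best highway distance).
C: not dominated.
D: not dominated.
E: not dominated (best dock doors).
F: not dominated.
G: not dominated (best lease).
H: dominated by B (highway distance 2≤12, lease 406≤469, dock doors 35≥27).
Pareto-optimal: B, C, D, E, F, G → 6.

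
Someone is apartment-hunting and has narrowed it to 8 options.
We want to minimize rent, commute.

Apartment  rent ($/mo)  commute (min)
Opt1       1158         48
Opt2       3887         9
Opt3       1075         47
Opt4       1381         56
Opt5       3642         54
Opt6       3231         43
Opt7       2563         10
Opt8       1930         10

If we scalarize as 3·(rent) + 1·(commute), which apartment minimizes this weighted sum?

Opt1: 3·1158 + 1·48 = 3522
Opt2: 3·3887 + 1·9 = 11670
Opt3: 3·1075 + 1·47 = 3272
Opt4: 3·1381 + 1·56 = 4199
Opt5: 3·3642 + 1·54 = 10980
Opt6: 3·3231 + 1·43 = 9736
Opt7: 3·2563 + 1·10 = 7699
Opt8: 3·1930 + 1·10 = 5800
Lowest: Opt3 at 3272.

Opt3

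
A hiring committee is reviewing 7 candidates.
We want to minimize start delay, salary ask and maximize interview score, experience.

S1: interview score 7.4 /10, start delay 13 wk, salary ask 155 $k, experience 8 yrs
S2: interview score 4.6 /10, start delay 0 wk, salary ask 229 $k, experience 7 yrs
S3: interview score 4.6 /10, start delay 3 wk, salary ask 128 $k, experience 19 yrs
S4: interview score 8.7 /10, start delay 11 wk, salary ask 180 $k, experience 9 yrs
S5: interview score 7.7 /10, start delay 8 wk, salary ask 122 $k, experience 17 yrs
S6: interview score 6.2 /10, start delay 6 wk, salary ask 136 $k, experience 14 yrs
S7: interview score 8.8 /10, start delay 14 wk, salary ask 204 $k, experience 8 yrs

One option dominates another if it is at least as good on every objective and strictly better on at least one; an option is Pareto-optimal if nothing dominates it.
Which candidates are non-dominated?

S1: dominated by S5 (interview score 7.7≥7.4, start delay 8≤13, salary ask 122≤155, experience 17≥8).
S2: not dominated (best start delay).
S3: not dominated (best experience).
S4: not dominated.
S5: not dominated (best salary ask).
S6: not dominated.
S7: not dominated (best interview score).

S2, S3, S4, S5, S6, S7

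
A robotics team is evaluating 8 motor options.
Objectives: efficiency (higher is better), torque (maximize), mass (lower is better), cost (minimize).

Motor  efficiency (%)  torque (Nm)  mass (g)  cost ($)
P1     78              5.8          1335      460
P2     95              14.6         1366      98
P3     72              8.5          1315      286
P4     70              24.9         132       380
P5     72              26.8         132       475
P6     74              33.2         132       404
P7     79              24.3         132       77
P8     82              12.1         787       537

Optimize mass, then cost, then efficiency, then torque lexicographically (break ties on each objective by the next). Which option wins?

First minimize mass: best is 132, kept {P4, P5, P6, P7}.
Then minimize cost: best is 77, kept {P7}.

P7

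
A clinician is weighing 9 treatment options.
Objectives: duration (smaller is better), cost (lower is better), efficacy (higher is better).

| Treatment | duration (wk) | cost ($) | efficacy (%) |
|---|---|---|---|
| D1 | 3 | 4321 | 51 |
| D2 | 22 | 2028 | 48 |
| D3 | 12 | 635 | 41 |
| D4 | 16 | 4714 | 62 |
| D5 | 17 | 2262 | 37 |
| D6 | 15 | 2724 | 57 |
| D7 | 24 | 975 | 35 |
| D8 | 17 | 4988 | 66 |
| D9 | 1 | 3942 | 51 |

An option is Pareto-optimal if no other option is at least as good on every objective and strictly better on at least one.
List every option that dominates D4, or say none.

D1: worse on efficacy (51 vs 62).
D2: worse on duration (22 vs 16).
D3: worse on efficacy (41 vs 62).
D5: worse on duration (17 vs 16).
D6: worse on efficacy (57 vs 62).
D7: worse on duration (24 vs 16).
D8: worse on duration (17 vs 16).
D9: worse on efficacy (51 vs 62).
No option dominates D4.

none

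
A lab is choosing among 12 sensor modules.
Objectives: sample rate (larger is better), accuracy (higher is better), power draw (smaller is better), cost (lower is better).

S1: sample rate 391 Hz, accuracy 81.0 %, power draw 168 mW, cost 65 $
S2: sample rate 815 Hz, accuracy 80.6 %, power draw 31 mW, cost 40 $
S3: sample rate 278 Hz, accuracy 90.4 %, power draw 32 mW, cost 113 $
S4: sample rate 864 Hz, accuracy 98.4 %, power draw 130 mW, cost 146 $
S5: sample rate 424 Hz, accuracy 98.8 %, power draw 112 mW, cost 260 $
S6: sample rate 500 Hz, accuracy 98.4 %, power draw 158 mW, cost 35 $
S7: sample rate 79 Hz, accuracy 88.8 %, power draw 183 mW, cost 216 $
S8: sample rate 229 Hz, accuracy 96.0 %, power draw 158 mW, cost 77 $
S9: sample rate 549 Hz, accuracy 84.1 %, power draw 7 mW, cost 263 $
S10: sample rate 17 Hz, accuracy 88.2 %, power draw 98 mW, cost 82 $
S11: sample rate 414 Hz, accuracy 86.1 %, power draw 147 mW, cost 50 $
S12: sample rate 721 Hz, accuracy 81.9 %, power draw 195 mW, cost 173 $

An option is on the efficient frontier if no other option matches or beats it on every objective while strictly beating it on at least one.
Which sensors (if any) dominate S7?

S3, S4, S6, S8

S3: sample rate 278≥79, accuracy 90.4≥88.8, power draw 32≤183, cost 113≤216 — dominates S7.
S4: sample rate 864≥79, accuracy 98.4≥88.8, power draw 130≤183, cost 146≤216 — dominates S7.
S6: sample rate 500≥79, accuracy 98.4≥88.8, power draw 158≤183, cost 35≤216 — dominates S7.
S8: sample rate 229≥79, accuracy 96.0≥88.8, power draw 158≤183, cost 77≤216 — dominates S7.
Others (S1, S2, S5, S9, S10, S11, S12) are each worse than S7 on at least one objective.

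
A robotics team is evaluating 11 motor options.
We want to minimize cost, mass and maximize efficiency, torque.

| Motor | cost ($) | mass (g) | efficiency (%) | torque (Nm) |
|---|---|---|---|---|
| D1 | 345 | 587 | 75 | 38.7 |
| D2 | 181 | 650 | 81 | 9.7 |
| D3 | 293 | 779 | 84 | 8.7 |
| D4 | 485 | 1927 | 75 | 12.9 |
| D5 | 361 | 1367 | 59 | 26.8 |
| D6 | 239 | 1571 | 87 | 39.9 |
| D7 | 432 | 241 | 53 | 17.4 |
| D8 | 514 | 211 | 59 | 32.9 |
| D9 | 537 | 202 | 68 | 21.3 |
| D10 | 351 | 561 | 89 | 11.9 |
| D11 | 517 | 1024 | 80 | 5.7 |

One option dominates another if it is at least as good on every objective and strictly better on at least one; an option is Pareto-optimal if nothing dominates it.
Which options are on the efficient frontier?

D1, D2, D3, D6, D7, D8, D9, D10

D1: not dominated.
D2: not dominated (best cost).
D3: not dominated.
D4: dominated by D1 (cost 345≤485, mass 587≤1927, efficiency 75≥75, torque 38.7≥12.9).
D5: dominated by D1 (cost 345≤361, mass 587≤1367, efficiency 75≥59, torque 38.7≥26.8).
D6: not dominated (best torque).
D7: not dominated.
D8: not dominated.
D9: not dominated (best mass).
D10: not dominated (best efficiency).
D11: dominated by D2 (cost 181≤517, mass 650≤1024, efficiency 81≥80, torque 9.7≥5.7).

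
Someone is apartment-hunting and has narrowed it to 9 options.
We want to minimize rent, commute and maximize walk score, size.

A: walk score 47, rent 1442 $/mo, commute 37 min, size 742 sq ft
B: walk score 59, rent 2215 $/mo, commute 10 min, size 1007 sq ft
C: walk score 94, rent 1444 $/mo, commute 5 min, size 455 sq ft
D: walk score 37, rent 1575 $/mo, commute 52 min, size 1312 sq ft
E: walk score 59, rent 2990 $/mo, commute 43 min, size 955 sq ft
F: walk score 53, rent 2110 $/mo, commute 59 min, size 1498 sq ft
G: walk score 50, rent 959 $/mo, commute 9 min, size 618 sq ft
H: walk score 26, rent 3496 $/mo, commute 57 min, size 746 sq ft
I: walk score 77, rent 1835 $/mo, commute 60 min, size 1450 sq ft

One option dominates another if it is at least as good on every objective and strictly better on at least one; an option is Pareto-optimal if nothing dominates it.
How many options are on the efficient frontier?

7

A: not dominated.
B: not dominated.
C: not dominated (best walk score).
D: not dominated.
E: dominated by B (walk score 59≥59, rent 2215≤2990, commute 10≤43, size 1007≥955).
F: not dominated (best size).
G: not dominated (best rent).
H: dominated by B (walk score 59≥26, rent 2215≤3496, commute 10≤57, size 1007≥746).
I: not dominated.
Pareto-optimal: A, B, C, D, F, G, I → 7.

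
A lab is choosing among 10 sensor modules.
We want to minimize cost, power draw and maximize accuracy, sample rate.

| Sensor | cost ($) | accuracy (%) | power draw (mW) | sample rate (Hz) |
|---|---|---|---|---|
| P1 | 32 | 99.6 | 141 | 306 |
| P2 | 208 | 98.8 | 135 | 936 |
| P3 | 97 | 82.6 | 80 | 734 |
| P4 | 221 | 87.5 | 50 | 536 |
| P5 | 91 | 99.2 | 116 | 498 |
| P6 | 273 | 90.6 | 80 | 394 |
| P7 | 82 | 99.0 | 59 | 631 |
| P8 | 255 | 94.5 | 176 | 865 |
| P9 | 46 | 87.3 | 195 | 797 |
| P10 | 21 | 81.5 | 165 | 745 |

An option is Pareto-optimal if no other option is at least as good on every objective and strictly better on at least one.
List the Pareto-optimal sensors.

P1, P2, P3, P4, P5, P7, P9, P10

P1: not dominated (best accuracy).
P2: not dominated (best sample rate).
P3: not dominated.
P4: not dominated (best power draw).
P5: not dominated.
P6: dominated by P7 (cost 82≤273, accuracy 99.0≥90.6, power draw 59≤80, sample rate 631≥394).
P7: not dominated.
P8: dominated by P2 (cost 208≤255, accuracy 98.8≥94.5, power draw 135≤176, sample rate 936≥865).
P9: not dominated.
P10: not dominated (best cost).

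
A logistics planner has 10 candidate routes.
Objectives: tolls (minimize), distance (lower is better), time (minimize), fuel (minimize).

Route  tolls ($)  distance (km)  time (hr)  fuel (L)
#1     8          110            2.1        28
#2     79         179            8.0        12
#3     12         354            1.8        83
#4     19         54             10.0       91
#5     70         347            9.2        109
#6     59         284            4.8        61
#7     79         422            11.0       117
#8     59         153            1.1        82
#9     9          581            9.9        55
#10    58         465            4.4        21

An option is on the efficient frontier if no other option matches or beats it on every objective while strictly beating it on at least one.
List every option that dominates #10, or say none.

#1: worse on fuel (28 vs 21).
#2: worse on tolls (79 vs 58).
#3: worse on fuel (83 vs 21).
#4: worse on time (10.0 vs 4.4).
#5: worse on tolls (70 vs 58).
#6: worse on tolls (59 vs 58).
#7: worse on tolls (79 vs 58).
#8: worse on tolls (59 vs 58).
#9: worse on distance (581 vs 465).
No option dominates #10.

none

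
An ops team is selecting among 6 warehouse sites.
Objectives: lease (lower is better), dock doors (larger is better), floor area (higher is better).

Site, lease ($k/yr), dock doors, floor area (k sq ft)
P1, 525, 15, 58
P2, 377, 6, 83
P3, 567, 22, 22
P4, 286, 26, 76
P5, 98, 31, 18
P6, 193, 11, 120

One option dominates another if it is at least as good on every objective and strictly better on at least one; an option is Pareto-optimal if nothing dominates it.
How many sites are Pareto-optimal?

P1: dominated by P4 (lease 286≤525, dock doors 26≥15, floor area 76≥58).
P2: dominated by P6 (lease 193≤377, dock doors 11≥6, floor area 120≥83).
P3: dominated by P4 (lease 286≤567, dock doors 26≥22, floor area 76≥22).
P4: not dominated.
P5: not dominated (best lease).
P6: not dominated (best floor area).
Pareto-optimal: P4, P5, P6 → 3.

3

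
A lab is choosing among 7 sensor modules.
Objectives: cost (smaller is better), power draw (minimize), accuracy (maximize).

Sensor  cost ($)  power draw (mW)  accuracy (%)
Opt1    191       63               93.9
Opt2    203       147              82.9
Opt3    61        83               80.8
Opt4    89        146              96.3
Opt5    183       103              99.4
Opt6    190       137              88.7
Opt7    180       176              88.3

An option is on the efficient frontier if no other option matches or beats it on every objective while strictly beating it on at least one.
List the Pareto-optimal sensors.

Opt1, Opt3, Opt4, Opt5

Opt1: not dominated (best power draw).
Opt2: dominated by Opt1 (cost 191≤203, power draw 63≤147, accuracy 93.9≥82.9).
Opt3: not dominated (best cost).
Opt4: not dominated.
Opt5: not dominated (best accuracy).
Opt6: dominated by Opt5 (cost 183≤190, power draw 103≤137, accuracy 99.4≥88.7).
Opt7: dominated by Opt4 (cost 89≤180, power draw 146≤176, accuracy 96.3≥88.3).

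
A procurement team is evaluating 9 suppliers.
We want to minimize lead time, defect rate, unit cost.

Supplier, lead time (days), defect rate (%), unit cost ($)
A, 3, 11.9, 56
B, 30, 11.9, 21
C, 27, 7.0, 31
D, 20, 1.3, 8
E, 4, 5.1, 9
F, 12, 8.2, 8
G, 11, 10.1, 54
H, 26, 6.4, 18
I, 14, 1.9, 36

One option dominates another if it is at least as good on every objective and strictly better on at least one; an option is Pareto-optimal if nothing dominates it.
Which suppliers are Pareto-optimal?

A, D, E, F, I

A: not dominated (best lead time).
B: dominated by D (lead time 20≤30, defect rate 1.3≤11.9, unit cost 8≤21).
C: dominated by D (lead time 20≤27, defect rate 1.3≤7.0, unit cost 8≤31).
D: not dominated (best defect rate).
E: not dominated.
F: not dominated.
G: dominated by E (lead time 4≤11, defect rate 5.1≤10.1, unit cost 9≤54).
H: dominated by D (lead time 20≤26, defect rate 1.3≤6.4, unit cost 8≤18).
I: not dominated.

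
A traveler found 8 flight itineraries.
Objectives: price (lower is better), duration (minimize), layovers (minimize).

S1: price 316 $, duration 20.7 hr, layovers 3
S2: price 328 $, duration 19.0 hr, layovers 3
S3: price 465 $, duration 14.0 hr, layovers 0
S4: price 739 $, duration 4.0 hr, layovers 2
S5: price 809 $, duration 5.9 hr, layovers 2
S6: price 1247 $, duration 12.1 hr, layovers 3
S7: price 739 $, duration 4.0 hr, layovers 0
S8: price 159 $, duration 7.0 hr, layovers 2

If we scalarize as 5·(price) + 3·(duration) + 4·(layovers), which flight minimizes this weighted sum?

S8

S1: 5·316 + 3·20.7 + 4·3 = 1654.1
S2: 5·328 + 3·19.0 + 4·3 = 1709.0
S3: 5·465 + 3·14.0 + 4·0 = 2367.0
S4: 5·739 + 3·4.0 + 4·2 = 3715.0
S5: 5·809 + 3·5.9 + 4·2 = 4070.7
S6: 5·1247 + 3·12.1 + 4·3 = 6283.3
S7: 5·739 + 3·4.0 + 4·0 = 3707.0
S8: 5·159 + 3·7.0 + 4·2 = 824.0
Lowest: S8 at 824.0.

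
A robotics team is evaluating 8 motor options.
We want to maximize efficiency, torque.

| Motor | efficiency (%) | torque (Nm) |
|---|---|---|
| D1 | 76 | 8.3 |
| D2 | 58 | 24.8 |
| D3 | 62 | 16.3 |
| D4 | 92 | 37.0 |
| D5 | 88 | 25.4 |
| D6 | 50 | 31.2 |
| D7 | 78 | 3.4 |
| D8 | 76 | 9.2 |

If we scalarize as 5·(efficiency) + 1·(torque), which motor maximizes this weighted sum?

D1: 5·76 + 1·8.3 = 388.3
D2: 5·58 + 1·24.8 = 314.8
D3: 5·62 + 1·16.3 = 326.3
D4: 5·92 + 1·37.0 = 497.0
D5: 5·88 + 1·25.4 = 465.4
D6: 5·50 + 1·31.2 = 281.2
D7: 5·78 + 1·3.4 = 393.4
D8: 5·76 + 1·9.2 = 389.2
Highest: D4 at 497.0.

D4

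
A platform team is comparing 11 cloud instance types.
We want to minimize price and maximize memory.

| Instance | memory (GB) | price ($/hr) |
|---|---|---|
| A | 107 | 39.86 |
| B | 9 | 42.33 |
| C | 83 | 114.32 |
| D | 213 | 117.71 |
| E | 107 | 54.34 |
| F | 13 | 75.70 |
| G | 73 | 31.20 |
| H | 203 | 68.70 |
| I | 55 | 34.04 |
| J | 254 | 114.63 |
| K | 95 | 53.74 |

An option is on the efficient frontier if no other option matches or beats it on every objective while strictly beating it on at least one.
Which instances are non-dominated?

A: not dominated.
B: dominated by A (memory 107≥9, price 39.86≤42.33).
C: dominated by A (memory 107≥83, price 39.86≤114.32).
D: dominated by J (memory 254≥213, price 114.63≤117.71).
E: dominated by A (memory 107≥107, price 39.86≤54.34).
F: dominated by A (memory 107≥13, price 39.86≤75.70).
G: not dominated (best price).
H: not dominated.
I: dominated by G (memory 73≥55, price 31.20≤34.04).
J: not dominated (best memory).
K: dominated by A (memory 107≥95, price 39.86≤53.74).

A, G, H, J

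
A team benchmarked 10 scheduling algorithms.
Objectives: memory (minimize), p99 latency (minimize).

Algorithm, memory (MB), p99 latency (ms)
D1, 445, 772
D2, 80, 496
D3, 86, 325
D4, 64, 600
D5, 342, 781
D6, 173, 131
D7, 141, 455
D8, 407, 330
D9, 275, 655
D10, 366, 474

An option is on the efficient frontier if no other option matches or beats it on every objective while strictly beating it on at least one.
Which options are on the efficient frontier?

D1: dominated by D2 (memory 80≤445, p99 latency 496≤772).
D2: not dominated.
D3: not dominated.
D4: not dominated (best memory).
D5: dominated by D2 (memory 80≤342, p99 latency 496≤781).
D6: not dominated (best p99 latency).
D7: dominated by D3 (memory 86≤141, p99 latency 325≤455).
D8: dominated by D3 (memory 86≤407, p99 latency 325≤330).
D9: dominated by D2 (memory 80≤275, p99 latency 496≤655).
D10: dominated by D3 (memory 86≤366, p99 latency 325≤474).

D2, D3, D4, D6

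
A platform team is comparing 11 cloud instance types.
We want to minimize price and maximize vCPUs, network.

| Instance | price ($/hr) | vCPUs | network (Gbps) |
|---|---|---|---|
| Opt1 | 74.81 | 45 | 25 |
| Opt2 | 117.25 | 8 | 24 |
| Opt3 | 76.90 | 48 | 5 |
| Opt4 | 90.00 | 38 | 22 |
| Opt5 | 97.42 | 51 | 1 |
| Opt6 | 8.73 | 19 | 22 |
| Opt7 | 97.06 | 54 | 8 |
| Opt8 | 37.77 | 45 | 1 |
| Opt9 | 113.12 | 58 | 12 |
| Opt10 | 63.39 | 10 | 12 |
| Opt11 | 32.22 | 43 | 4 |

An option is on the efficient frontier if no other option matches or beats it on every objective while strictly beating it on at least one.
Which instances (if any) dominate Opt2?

Opt1: price 74.81≤117.25, vCPUs 45≥8, network 25≥24 — dominates Opt2.
Others (Opt3, Opt4, Opt5, Opt6, Opt7, Opt8, Opt9, Opt10, Opt11) are each worse than Opt2 on at least one objective.

Opt1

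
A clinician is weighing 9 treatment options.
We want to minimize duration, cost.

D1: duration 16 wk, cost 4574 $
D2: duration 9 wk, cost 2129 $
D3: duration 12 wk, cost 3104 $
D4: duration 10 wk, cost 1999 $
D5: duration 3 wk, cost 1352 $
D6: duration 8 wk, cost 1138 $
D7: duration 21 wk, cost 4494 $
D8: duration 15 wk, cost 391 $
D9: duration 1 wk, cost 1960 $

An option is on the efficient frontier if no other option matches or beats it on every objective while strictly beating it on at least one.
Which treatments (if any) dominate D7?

D2: duration 9≤21, cost 2129≤4494 — dominates D7.
D3: duration 12≤21, cost 3104≤4494 — dominates D7.
D4: duration 10≤21, cost 1999≤4494 — dominates D7.
D5: duration 3≤21, cost 1352≤4494 — dominates D7.
D6: duration 8≤21, cost 1138≤4494 — dominates D7.
D8: duration 15≤21, cost 391≤4494 — dominates D7.
D9: duration 1≤21, cost 1960≤4494 — dominates D7.
Others (D1) are each worse than D7 on at least one objective.

D2, D3, D4, D5, D6, D8, D9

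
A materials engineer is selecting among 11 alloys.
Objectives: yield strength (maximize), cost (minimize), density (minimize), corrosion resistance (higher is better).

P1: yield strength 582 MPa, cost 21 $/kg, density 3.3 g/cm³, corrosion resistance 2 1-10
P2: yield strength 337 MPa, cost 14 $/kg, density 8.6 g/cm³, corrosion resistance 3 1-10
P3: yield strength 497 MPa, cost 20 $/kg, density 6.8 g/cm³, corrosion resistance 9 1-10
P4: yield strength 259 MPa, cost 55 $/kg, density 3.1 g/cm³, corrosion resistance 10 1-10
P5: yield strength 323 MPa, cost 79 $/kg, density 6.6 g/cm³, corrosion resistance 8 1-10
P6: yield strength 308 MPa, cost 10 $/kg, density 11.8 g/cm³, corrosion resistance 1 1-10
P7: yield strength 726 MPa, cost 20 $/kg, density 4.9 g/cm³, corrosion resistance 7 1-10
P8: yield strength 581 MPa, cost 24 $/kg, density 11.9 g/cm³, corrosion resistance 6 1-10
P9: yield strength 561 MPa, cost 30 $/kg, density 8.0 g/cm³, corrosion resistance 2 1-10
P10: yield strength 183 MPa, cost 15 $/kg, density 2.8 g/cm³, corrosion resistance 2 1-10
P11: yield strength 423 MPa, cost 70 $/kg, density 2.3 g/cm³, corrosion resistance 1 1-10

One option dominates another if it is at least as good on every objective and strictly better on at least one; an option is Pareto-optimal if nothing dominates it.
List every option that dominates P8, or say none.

P7

P7: yield strength 726≥581, cost 20≤24, density 4.9≤11.9, corrosion resistance 7≥6 — dominates P8.
Others (P1, P2, P3, P4, P5, P6, P9, P10, P11) are each worse than P8 on at least one objective.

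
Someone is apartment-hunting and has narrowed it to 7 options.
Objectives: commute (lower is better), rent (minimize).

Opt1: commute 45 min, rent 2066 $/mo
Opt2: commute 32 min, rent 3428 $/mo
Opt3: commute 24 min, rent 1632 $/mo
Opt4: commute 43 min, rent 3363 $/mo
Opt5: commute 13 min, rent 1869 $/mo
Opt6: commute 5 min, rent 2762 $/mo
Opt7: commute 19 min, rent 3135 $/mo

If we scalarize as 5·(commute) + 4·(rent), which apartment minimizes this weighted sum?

Opt3

Opt1: 5·45 + 4·2066 = 8489
Opt2: 5·32 + 4·3428 = 13872
Opt3: 5·24 + 4·1632 = 6648
Opt4: 5·43 + 4·3363 = 13667
Opt5: 5·13 + 4·1869 = 7541
Opt6: 5·5 + 4·2762 = 11073
Opt7: 5·19 + 4·3135 = 12635
Lowest: Opt3 at 6648.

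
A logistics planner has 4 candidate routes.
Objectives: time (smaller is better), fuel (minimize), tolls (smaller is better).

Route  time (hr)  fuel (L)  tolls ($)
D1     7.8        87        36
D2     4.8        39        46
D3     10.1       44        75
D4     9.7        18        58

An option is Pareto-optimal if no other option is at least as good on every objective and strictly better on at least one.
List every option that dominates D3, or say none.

D2, D4

D2: time 4.8≤10.1, fuel 39≤44, tolls 46≤75 — dominates D3.
D4: time 9.7≤10.1, fuel 18≤44, tolls 58≤75 — dominates D3.
Others (D1) are each worse than D3 on at least one objective.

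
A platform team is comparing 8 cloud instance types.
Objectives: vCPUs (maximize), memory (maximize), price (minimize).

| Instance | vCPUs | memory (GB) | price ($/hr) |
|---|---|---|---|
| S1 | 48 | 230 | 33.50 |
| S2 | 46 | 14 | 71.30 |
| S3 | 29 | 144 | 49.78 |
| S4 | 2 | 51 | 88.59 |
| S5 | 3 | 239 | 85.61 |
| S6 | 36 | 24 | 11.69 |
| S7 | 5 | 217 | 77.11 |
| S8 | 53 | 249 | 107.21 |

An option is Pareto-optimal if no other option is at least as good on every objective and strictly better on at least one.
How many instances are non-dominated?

4

S1: not dominated.
S2: dominated by S1 (vCPUs 48≥46, memory 230≥14, price 33.50≤71.30).
S3: dominated by S1 (vCPUs 48≥29, memory 230≥144, price 33.50≤49.78).
S4: dominated by S1 (vCPUs 48≥2, memory 230≥51, price 33.50≤88.59).
S5: not dominated.
S6: not dominated (best price).
S7: dominated by S1 (vCPUs 48≥5, memory 230≥217, price 33.50≤77.11).
S8: not dominated (best vCPUs).
Pareto-optimal: S1, S5, S6, S8 → 4.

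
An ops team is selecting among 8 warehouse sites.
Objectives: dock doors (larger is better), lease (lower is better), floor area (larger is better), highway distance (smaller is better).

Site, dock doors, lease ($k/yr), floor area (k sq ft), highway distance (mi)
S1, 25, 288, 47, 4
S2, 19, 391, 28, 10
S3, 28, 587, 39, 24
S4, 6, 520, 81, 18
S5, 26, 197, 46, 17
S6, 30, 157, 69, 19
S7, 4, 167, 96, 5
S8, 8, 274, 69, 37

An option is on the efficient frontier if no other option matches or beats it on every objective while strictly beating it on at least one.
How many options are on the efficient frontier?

S1: not dominated (best highway distance).
S2: dominated by S1 (dock doors 25≥19, lease 288≤391, floor area 47≥28, highway distance 4≤10).
S3: dominated by S6 (dock doors 30≥28, lease 157≤587, floor area 69≥39, highway distance 19≤24).
S4: not dominated.
S5: not dominated.
S6: not dominated (best dock doors).
S7: not dominated (best floor area).
S8: dominated by S6 (dock doors 30≥8, lease 157≤274, floor area 69≥69, highway distance 19≤37).
Pareto-optimal: S1, S4, S5, S6, S7 → 5.

5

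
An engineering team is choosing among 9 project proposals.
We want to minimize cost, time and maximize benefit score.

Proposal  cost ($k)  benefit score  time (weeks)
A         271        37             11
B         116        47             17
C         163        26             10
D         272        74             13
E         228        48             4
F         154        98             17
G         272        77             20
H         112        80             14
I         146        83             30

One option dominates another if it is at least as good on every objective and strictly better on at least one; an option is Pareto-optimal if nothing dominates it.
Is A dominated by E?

Yes

E vs A: cost 228≤271, benefit score 48≥37, time 4≤11 — E is at least as good on every objective with at least one strict improvement.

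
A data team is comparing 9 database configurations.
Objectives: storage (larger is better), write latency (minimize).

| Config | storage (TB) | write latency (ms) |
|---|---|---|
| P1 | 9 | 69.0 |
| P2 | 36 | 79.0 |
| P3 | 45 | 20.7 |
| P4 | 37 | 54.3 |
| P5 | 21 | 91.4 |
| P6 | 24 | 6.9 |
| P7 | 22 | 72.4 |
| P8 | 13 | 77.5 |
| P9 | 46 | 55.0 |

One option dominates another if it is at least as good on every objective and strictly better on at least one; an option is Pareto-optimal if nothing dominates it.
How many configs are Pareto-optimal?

3

P1: dominated by P3 (storage 45≥9, write latency 20.7≤69.0).
P2: dominated by P3 (storage 45≥36, write latency 20.7≤79.0).
P3: not dominated.
P4: dominated by P3 (storage 45≥37, write latency 20.7≤54.3).
P5: dominated by P2 (storage 36≥21, write latency 79.0≤91.4).
P6: not dominated (best write latency).
P7: dominated by P3 (storage 45≥22, write latency 20.7≤72.4).
P8: dominated by P3 (storage 45≥13, write latency 20.7≤77.5).
P9: not dominated (best storage).
Pareto-optimal: P3, P6, P9 → 3.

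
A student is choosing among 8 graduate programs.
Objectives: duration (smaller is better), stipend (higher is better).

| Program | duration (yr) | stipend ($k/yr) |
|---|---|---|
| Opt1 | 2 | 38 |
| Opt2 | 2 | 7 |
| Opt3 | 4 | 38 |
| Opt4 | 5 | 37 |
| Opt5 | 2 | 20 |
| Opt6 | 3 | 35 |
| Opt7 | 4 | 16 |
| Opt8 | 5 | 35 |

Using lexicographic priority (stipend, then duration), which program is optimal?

Opt1

First maximize stipend: best is 38, kept {Opt1, Opt3}.
Then minimize duration: best is 2, kept {Opt1}.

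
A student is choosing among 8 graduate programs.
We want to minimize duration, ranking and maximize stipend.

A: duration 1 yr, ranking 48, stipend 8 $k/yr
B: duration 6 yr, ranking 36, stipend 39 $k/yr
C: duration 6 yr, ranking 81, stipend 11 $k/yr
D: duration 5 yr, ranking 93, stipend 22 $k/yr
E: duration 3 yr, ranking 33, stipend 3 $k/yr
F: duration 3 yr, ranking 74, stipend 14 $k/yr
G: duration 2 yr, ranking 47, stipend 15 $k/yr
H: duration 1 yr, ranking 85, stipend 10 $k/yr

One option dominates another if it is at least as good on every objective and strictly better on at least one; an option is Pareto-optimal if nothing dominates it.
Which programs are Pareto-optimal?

A: not dominated.
B: not dominated (best stipend).
C: dominated by B (duration 6≤6, ranking 36≤81, stipend 39≥11).
D: not dominated.
E: not dominated (best ranking).
F: dominated by G (duration 2≤3, ranking 47≤74, stipend 15≥14).
G: not dominated.
H: not dominated.

A, B, D, E, G, H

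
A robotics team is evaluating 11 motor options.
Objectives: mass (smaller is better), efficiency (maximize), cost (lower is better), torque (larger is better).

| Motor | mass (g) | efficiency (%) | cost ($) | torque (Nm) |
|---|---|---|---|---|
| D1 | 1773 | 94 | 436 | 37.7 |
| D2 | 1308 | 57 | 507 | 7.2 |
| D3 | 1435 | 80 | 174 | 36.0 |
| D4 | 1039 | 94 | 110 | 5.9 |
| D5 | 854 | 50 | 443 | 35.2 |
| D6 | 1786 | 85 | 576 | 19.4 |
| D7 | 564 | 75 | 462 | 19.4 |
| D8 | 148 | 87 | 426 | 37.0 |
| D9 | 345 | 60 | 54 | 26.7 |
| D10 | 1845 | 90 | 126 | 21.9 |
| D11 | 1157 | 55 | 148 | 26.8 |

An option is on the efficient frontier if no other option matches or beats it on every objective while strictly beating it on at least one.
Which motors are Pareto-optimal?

D1: not dominated (best torque).
D2: dominated by D7 (mass 564≤1308, efficiency 75≥57, cost 462≤507, torque 19.4≥7.2).
D3: not dominated.
D4: not dominated.
D5: dominated by D8 (mass 148≤854, efficiency 87≥50, cost 426≤443, torque 37.0≥35.2).
D6: dominated by D1 (mass 1773≤1786, efficiency 94≥85, cost 436≤576, torque 37.7≥19.4).
D7: dominated by D8 (mass 148≤564, efficiency 87≥75, cost 426≤462, torque 37.0≥19.4).
D8: not dominated (best mass).
D9: not dominated (best cost).
D10: not dominated.
D11: not dominated.

D1, D3, D4, D8, D9, D10, D11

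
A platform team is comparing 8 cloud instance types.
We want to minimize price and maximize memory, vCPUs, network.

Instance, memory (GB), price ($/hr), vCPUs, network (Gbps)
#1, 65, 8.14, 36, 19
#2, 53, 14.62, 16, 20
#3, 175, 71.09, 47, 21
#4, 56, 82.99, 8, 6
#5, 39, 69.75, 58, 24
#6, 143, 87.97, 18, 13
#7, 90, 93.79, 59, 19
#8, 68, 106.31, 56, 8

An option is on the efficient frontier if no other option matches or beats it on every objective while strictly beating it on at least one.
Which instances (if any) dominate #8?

#7: memory 90≥68, price 93.79≤106.31, vCPUs 59≥56, network 19≥8 — dominates #8.
Others (#1, #2, #3, #4, #5, #6) are each worse than #8 on at least one objective.

#7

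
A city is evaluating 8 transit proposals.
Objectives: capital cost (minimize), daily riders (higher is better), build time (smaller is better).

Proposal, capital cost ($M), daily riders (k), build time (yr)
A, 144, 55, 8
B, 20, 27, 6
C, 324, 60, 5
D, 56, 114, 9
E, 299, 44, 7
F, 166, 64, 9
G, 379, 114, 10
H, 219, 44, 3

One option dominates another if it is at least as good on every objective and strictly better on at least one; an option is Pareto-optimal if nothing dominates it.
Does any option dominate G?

Yes

D vs G: capital cost 56≤379, daily riders 114≥114, build time 9≤10 — D is at least as good on every objective and strictly better on at least one, so D dominates G.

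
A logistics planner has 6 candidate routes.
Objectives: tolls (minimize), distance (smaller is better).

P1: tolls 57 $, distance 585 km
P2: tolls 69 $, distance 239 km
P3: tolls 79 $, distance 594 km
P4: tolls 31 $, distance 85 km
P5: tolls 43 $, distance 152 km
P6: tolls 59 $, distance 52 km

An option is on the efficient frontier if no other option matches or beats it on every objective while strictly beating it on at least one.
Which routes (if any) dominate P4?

none

P1: worse on tolls (57 vs 31).
P2: worse on tolls (69 vs 31).
P3: worse on tolls (79 vs 31).
P5: worse on tolls (43 vs 31).
P6: worse on tolls (59 vs 31).
No option dominates P4.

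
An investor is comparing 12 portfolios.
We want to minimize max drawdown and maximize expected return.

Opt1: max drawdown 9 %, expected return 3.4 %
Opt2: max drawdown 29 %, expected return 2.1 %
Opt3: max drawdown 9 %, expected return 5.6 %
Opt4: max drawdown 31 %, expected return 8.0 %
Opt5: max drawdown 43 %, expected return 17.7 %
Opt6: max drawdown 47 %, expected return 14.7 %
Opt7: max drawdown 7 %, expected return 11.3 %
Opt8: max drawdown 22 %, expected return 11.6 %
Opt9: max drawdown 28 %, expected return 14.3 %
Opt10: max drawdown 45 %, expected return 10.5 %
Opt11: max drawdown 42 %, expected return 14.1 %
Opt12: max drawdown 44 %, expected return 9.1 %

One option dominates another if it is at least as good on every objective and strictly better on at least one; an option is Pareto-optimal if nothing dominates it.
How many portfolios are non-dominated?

4

Opt1: dominated by Opt3 (max drawdown 9≤9, expected return 5.6≥3.4).
Opt2: dominated by Opt1 (max drawdown 9≤29, expected return 3.4≥2.1).
Opt3: dominated by Opt7 (max drawdown 7≤9, expected return 11.3≥5.6).
Opt4: dominated by Opt7 (max drawdown 7≤31, expected return 11.3≥8.0).
Opt5: not dominated (best expected return).
Opt6: dominated by Opt5 (max drawdown 43≤47, expected return 17.7≥14.7).
Opt7: not dominated (best max drawdown).
Opt8: not dominated.
Opt9: not dominated.
Opt10: dominated by Opt5 (max drawdown 43≤45, expected return 17.7≥10.5).
Opt11: dominated by Opt9 (max drawdown 28≤42, expected return 14.3≥14.1).
Opt12: dominated by Opt5 (max drawdown 43≤44, expected return 17.7≥9.1).
Pareto-optimal: Opt5, Opt7, Opt8, Opt9 → 4.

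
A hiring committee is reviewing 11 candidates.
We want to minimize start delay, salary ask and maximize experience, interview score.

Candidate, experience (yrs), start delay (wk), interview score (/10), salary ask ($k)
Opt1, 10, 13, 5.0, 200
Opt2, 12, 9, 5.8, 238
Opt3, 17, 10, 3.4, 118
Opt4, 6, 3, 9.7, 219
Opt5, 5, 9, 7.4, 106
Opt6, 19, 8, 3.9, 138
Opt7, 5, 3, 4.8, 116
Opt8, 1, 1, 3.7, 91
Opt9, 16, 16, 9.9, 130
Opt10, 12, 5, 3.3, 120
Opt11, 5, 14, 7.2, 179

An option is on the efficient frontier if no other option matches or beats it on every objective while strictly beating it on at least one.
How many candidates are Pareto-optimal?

Opt1: not dominated.
Opt2: not dominated.
Opt3: not dominated.
Opt4: not dominated.
Opt5: not dominated.
Opt6: not dominated (best experience).
Opt7: not dominated.
Opt8: not dominated (best start delay).
Opt9: not dominated (best interview score).
Opt10: not dominated.
Opt11: dominated by Opt5 (experience 5≥5, start delay 9≤14, interview score 7.4≥7.2, salary ask 106≤179).
Pareto-optimal: Opt1, Opt2, Opt3, Opt4, Opt5, Opt6, Opt7, Opt8, Opt9, Opt10 → 10.

10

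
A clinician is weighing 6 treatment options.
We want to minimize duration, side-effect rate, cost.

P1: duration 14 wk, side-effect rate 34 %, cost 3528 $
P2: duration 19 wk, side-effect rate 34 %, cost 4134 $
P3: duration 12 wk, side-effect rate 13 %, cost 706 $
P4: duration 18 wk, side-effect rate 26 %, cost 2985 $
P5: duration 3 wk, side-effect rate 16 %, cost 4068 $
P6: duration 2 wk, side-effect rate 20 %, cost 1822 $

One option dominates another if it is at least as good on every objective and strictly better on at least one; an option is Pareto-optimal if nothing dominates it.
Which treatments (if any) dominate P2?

P1, P3, P4, P5, P6

P1: duration 14≤19, side-effect rate 34≤34, cost 3528≤4134 — dominates P2.
P3: duration 12≤19, side-effect rate 13≤34, cost 706≤4134 — dominates P2.
P4: duration 18≤19, side-effect rate 26≤34, cost 2985≤4134 — dominates P2.
P5: duration 3≤19, side-effect rate 16≤34, cost 4068≤4134 — dominates P2.
P6: duration 2≤19, side-effect rate 20≤34, cost 1822≤4134 — dominates P2.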